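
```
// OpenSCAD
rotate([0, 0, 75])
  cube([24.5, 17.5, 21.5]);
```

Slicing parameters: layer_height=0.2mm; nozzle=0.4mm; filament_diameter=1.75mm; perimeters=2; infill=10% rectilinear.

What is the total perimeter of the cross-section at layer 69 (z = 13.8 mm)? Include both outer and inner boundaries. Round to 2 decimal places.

84.00 mm

At z = 13.8 mm: the cube is present — its section is the full 24.5×17.5 rectangle (perimeter 84.00 mm); (whole slice rotated 75° about Z — lengths, areas and connectivity unchanged). Overall, the cross-section is a single solid region. Total boundary length (outer) = 84.00 mm.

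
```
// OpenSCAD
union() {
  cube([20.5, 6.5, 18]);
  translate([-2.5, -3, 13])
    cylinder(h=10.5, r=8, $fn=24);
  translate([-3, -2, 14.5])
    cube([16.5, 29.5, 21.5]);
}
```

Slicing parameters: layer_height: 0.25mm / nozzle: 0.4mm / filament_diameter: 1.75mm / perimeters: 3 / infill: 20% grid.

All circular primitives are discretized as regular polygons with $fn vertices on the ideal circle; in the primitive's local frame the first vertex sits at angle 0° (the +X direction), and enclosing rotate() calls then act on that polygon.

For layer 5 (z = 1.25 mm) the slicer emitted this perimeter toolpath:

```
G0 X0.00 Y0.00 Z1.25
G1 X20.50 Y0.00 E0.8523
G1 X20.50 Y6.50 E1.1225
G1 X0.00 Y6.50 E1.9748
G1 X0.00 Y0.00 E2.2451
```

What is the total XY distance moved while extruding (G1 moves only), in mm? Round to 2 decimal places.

Sum the Euclidean lengths of each G1 segment: total = 54.00 mm.

54.00 mm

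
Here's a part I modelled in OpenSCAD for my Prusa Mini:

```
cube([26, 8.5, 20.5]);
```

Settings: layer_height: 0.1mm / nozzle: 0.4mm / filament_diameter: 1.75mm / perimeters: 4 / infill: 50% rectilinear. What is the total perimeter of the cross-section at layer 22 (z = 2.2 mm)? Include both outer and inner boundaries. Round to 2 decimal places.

69.00 mm

At z = 2.2 mm: the 26×8.5 cube contributes its full rectangle (perimeter 69.00 mm). Overall, the cross-section is a single solid region. Total boundary length (outer) = 69.00 mm.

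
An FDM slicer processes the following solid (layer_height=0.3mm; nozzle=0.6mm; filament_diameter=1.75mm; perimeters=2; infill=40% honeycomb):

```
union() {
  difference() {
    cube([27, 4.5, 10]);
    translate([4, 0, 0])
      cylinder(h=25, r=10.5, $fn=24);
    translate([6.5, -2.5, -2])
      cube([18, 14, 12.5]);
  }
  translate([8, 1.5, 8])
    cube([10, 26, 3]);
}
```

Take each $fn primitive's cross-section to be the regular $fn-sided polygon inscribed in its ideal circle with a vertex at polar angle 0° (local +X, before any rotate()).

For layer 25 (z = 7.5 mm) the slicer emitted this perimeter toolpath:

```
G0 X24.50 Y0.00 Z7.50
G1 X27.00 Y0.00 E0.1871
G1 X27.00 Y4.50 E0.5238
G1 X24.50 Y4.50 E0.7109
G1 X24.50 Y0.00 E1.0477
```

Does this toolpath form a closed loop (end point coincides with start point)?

Start point (G0): (24.50, 0.00). End point (last G1): the path returns to the start — closed.

yes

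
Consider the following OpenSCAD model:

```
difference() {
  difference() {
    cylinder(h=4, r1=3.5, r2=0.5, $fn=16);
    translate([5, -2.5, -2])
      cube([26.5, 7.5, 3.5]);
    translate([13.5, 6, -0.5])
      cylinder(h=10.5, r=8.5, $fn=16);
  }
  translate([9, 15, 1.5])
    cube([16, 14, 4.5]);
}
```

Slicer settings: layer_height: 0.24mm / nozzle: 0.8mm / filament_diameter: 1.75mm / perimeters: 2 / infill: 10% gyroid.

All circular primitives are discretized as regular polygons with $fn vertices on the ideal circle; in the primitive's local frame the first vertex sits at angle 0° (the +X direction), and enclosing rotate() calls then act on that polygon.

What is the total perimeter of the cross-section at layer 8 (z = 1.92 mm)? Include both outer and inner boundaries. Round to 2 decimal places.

12.86 mm

At z = 1.92 mm: the cone contributes a regular 16-gon of circumradius 2.060 (interpolated between r1=3.5 and r2=0.5 at t=0.480) (perimeter = 2·16·2.060·sin(180°/16) = 12.86 mm); the cube at (5, -2.5) does not reach this height (z outside [-2, 1.5]); the r=8.5 cylinder at (13.5, 6) gives a regular 16-gon of circumradius 8.5 (constant along its height) (perimeter = 2·16·8.500·sin(180°/16) = 53.06 mm); After the difference (first − rest): starting from the cone, the r=8.5 cylinder at (13.5, 6) misses the remaining region (no effect) — boundary = 12.86 mm; the cube at (9, 15) is present — its section is the full 16×14 rectangle (perimeter 60.00 mm); Subtracting the remaining from the first: starting from the result so far, the 16×14 cube at (9, 15) misses the remaining region (no effect) — boundary = 12.86 mm. Overall, the cross-section is a single solid region. Total boundary length (outer) = 12.86 mm.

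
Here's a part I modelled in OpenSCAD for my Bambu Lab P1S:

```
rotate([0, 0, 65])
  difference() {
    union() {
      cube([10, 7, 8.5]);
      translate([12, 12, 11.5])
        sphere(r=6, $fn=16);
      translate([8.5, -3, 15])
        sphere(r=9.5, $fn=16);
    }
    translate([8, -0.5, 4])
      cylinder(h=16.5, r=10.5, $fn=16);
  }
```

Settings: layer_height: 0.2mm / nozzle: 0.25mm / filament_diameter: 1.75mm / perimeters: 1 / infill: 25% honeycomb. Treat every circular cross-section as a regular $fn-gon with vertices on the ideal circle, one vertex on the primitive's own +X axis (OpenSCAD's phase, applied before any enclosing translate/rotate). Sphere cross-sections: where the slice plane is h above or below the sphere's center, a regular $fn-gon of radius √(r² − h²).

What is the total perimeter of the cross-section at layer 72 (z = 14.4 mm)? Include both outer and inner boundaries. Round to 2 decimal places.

75.08 mm

At z = 14.4 mm: the cube is not intersected at this z (z outside [0, 8.5]); the sphere at (12, 12): section is a regular 16-gon, circumradius = √(r²−h²) = √(6²−2.9²) = 5.253 (perimeter = 2·16·5.253·sin(180°/16) = 32.79 mm); the r=9.5 sphere at (8.5, -3) slices to a regular 16-gon of circumradius 9.481 (√(r²−h²) with h=0.6 from center) (perimeter = 2·16·9.481·sin(180°/16) = 59.19 mm); Combining (union): the 2 present regions are separate (no shared area or edge), so areas and boundary lengths simply add and each stays a separate island — boundary = 91.98 mm; the r=10.5 cylinder at (8, -0.5) contributes a regular 16-gon of circumradius 10.5 (perimeter = 2·16·10.500·sin(180°/16) = 65.55 mm); Taking the first minus the rest: starting from the result so far, the r=10.5 cylinder at (8, -0.5) partially overlaps it — only the 265.12 mm² overlap (of its 337.53 mm²) is removed, clipping the outline — boundary = 75.08 mm; (rotated 65° about Z; rotation is an isometry so areas/perimeters/island counts are preserved). Overall, the cross-section has 2 separate islands. Total boundary length (outer) = 75.08 mm.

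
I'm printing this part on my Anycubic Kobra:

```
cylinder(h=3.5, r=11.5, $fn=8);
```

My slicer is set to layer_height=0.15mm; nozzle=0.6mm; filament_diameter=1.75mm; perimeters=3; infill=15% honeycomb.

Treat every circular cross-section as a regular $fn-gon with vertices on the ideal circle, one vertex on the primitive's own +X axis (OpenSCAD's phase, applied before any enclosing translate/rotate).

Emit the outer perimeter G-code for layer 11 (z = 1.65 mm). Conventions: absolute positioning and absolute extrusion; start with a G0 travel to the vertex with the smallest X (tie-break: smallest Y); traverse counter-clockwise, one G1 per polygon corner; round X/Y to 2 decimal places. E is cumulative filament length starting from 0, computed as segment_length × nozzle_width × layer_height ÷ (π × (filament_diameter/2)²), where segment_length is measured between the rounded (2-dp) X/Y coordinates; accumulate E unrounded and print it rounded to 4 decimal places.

At z = 1.65 mm: the r=11.5 cylinder contributes a regular 8-gon of circumradius 11.5. The outline is a single polygon with 8 vertices. Extrusion per mm of travel: 0.6 × 0.15 / (π × 0.875²) = 0.037418. Accumulating E over each segment gives final E = 2.6344.

G0 X-11.50 Y0.00 Z1.65
G1 X-8.13 Y-8.13 E0.3293
G1 X0.00 Y-11.50 E0.6586
G1 X8.13 Y-8.13 E0.9879
G1 X11.50 Y0.00 E1.3172
G1 X8.13 Y8.13 E1.6465
G1 X0.00 Y11.50 E1.9758
G1 X-8.13 Y8.13 E2.3051
G1 X-11.50 Y0.00 E2.6344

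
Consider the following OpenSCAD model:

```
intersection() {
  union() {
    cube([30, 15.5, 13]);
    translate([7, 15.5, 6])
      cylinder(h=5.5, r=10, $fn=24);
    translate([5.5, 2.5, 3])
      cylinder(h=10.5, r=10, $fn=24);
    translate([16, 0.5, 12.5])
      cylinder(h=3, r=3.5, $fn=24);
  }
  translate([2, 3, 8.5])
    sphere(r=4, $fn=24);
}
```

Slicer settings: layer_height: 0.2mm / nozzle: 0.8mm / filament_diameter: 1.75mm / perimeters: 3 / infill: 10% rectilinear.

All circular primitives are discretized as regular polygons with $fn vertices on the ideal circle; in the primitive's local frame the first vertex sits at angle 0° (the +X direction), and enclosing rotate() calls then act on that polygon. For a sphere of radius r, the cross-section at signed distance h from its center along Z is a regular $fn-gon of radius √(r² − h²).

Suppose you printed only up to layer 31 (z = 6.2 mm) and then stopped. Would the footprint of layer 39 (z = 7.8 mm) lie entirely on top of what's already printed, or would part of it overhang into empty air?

part overhangs

Compare the two slices. At z = 6.2: the 30×15.5 cube contributes its full rectangle (area 465.00 mm²); the r=10 cylinder at (7, 15.5) gives a regular 24-gon of circumradius 10 (constant along its height) (area = (24/2)·10.000²·sin(360°/24) = 310.58 mm²); the r=10 cylinder at (5.5, 2.5) gives a regular 24-gon of circumradius 10 (constant along its height) (area = (24/2)·10.000²·sin(360°/24) = 310.58 mm²); the cylinder at (16, 0.5) is not intersected at this z (z outside [12.5, 15.5]); Merging all regions: the regions partially overlap — summed areas 1086.17 mm² minus the doubly-counted overlap 310.15 mm² gives 776.01 mm² — area = 776.01 mm²; the sphere at (2, 3): section is a regular 24-gon, circumradius = √(r²−h²) = √(4²−2.3²) = 3.273 (area = (24/2)·3.273²·sin(360°/24) = 33.26 mm²); Taking the intersection: the r=4 sphere at (2, 3) lies inside the result so far, so the common part is the r=4 sphere at (2, 3) itself — area = 33.26 mm². At z = 7.8: the cube is present — its section is the full 30×15.5 rectangle (area 465.00 mm²); the cylinder at (7, 15.5): section is a regular 24-gon, circumradius r=10 (area = (24/2)·10.000²·sin(360°/24) = 310.58 mm²); the cylinder at (5.5, 2.5): section is a regular 24-gon, circumradius r=10 (area = (24/2)·10.000²·sin(360°/24) = 310.58 mm²); the cylinder at (16, 0.5) is absent (z outside [12.5, 15.5]); Merging all regions: the regions partially overlap — summed areas 1086.17 mm² minus the doubly-counted overlap 310.15 mm² gives 776.01 mm² — area = 776.01 mm²; the sphere at (2, 3): section is a regular 24-gon, circumradius = √(r²−h²) = √(4²−0.7²) = 3.938 (area = (24/2)·3.938²·sin(360°/24) = 48.17 mm²); Taking the intersection: the r=4 sphere at (2, 3) lies inside that combined region, so the common part is the r=4 sphere at (2, 3) itself — area = 48.17 mm². Checking containment: at z = 7.8 the cross-section extends beyond the z = 6.2 cross-section by about 14.91 mm².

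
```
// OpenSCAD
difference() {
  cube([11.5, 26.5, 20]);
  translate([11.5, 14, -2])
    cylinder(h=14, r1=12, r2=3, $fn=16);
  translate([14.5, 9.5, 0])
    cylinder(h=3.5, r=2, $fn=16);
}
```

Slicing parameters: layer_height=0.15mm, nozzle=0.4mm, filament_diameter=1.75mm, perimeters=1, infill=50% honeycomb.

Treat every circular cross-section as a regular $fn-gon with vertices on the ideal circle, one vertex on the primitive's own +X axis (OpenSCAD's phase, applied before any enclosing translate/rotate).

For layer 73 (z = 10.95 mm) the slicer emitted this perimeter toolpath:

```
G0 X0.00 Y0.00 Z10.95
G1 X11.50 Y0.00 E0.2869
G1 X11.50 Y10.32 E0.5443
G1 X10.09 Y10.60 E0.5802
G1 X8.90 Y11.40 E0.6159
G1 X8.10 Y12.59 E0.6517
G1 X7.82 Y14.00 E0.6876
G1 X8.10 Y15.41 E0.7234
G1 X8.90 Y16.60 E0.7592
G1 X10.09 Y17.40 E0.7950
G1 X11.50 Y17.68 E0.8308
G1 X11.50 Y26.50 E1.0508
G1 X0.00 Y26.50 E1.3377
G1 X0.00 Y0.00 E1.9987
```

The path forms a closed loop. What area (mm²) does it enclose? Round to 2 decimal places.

Apply the shoelace formula to the sequence of (X, Y) vertices; enclosed area = 284.02 mm².

284.02 mm²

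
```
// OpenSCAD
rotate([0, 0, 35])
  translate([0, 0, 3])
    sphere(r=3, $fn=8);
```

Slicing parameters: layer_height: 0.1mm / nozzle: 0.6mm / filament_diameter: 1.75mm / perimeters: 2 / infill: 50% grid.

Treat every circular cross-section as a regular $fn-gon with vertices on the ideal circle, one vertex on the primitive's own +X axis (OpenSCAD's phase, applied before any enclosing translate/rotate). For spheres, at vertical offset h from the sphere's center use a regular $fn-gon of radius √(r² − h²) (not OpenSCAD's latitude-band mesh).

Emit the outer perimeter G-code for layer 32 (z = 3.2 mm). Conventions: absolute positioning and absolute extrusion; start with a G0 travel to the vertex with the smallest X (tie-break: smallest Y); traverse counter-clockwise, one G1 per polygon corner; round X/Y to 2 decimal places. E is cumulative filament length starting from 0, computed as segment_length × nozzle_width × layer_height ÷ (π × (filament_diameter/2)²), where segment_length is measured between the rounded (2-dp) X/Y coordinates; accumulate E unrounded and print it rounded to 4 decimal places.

G0 X-2.95 Y0.52 Z3.20
G1 X-2.45 Y-1.72 E0.0573
G1 X-0.52 Y-2.95 E0.1143
G1 X1.72 Y-2.45 E0.1716
G1 X2.95 Y-0.52 E0.2287
G1 X2.45 Y1.72 E0.2859
G1 X0.52 Y2.95 E0.3430
G1 X-1.72 Y2.45 E0.4003
G1 X-2.95 Y0.52 E0.4574

At z = 3.2 mm: the r=3 sphere contributes a regular 8-gon of circumradius √(3²−0.2²) = 2.993; (rotated 35° about Z; rotation is an isometry so areas/perimeters/island counts are preserved). The outline is a single polygon with 8 vertices. Extrusion per mm of travel: 0.6 × 0.1 / (π × 0.875²) = 0.024945. Accumulating E over each segment gives final E = 0.4574.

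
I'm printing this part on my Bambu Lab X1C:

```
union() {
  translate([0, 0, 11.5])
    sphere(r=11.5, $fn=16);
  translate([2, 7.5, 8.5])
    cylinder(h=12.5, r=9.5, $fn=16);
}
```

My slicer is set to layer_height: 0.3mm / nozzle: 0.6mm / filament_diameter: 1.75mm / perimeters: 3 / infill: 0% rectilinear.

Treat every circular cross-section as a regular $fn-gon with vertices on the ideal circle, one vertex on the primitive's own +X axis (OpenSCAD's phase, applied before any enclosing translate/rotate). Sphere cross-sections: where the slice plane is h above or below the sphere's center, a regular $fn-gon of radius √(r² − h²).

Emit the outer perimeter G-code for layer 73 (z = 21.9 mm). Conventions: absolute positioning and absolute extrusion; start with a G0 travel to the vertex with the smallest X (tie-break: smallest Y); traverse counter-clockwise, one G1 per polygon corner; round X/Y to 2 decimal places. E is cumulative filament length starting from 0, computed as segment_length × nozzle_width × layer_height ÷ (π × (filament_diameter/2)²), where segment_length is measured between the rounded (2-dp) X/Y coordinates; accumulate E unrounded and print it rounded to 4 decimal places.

At z = 21.9 mm: the sphere: section is a regular 16-gon, circumradius = √(r²−h²) = √(11.5²−10.4²) = 4.908; the cylinder at (2, 7.5) is not intersected at this z (z outside [8.5, 21]); Combining (union): only the r=11.5 sphere is present, so the union is just that shape — 1 connected region. The outline is a single polygon with 16 vertices. Extrusion per mm of travel: 0.6 × 0.3 / (π × 0.875²) = 0.074835. Accumulating E over each segment gives final E = 2.2923.

G0 X-4.91 Y0.00 Z21.90
G1 X-4.53 Y-1.88 E0.1435
G1 X-3.47 Y-3.47 E0.2865
G1 X-1.88 Y-4.53 E0.4295
G1 X0.00 Y-4.91 E0.5731
G1 X1.88 Y-4.53 E0.7166
G1 X3.47 Y-3.47 E0.8596
G1 X4.53 Y-1.88 E1.0026
G1 X4.91 Y0.00 E1.1462
G1 X4.53 Y1.88 E1.2897
G1 X3.47 Y3.47 E1.4327
G1 X1.88 Y4.53 E1.5757
G1 X0.00 Y4.91 E1.7192
G1 X-1.88 Y4.53 E1.8628
G1 X-3.47 Y3.47 E2.0058
G1 X-4.53 Y1.88 E2.1488
G1 X-4.91 Y0.00 E2.2923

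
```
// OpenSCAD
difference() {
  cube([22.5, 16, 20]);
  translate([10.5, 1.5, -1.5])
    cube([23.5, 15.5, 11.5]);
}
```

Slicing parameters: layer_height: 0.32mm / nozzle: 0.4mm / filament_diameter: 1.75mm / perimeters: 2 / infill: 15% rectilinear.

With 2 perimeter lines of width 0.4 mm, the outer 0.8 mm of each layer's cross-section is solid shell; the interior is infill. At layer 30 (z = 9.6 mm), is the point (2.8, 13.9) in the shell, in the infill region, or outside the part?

At z = 9.6 mm: the cube (footprint 22.5×16) is included at this height; the cube at (10.5, 1.5) (footprint 23.5×15.5) is included at this height; After the difference (first − rest): starting from the 22.5×16 cube, the 23.5×15.5 cube at (10.5, 1.5) partially overlaps it — only the 174.00 mm² overlap (of its 364.25 mm²) is removed, clipping the outline — 1 connected region. Overall, the cross-section is a single solid region. The nearest boundary edge runs (0.00, 16.00)→(10.50, 16.00); distance from the point to it = 2.10 mm. The point is inside the cross-section and 2.10 mm from the nearest boundary — more than the 0.8 mm shell width (2 × 0.4), so it's in the infill interior.

infill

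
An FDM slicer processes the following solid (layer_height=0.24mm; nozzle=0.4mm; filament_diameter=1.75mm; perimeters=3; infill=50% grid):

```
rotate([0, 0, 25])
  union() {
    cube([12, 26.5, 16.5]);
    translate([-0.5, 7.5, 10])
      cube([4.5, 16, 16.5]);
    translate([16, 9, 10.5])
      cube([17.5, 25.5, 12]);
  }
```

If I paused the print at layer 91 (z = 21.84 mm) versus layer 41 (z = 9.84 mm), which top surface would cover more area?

layer 91 (z = 21.84 mm)

Layer 91 (z = 21.84): the cube is not intersected at this z (z outside [0, 16.5]); the cube at (-0.5, 7.5) (footprint 4.5×16) is included at this height (area 72.00 mm²); the cube at (16, 9) is present — its section is the full 17.5×25.5 rectangle (area 446.25 mm²); Combining (union): the 2 present regions are separate (no shared area or edge), so areas and boundary lengths simply add and each stays a separate island — area = 518.25 mm²; (rotated 25° about Z; rotation is an isometry so areas/perimeters/island counts are preserved). So its area = 518.25 mm². Layer 41 (z = 9.84): the 12×26.5 cube contributes its full rectangle (area 318.00 mm²); the cube at (-0.5, 7.5) does not reach this height (z outside [10, 26.5]); the cube at (16, 9) is absent (z outside [10.5, 22.5]); Combining (union): only the 12×26.5 cube is present, so the union is just that shape — area = 318.00 mm²; (whole slice rotated 25° about Z — lengths, areas and connectivity unchanged). So its area = 318.00 mm². Layer 91 is larger (518.25 vs 318.00 mm²).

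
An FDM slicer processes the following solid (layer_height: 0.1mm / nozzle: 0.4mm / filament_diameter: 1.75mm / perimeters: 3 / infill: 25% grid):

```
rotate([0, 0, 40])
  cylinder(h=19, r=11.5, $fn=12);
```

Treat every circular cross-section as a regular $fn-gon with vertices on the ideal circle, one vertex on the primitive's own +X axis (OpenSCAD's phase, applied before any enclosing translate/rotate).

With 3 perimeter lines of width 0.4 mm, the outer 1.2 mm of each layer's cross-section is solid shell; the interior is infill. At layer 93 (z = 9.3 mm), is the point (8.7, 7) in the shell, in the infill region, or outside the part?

At z = 9.3 mm: the r=11.5 cylinder gives a regular 12-gon of circumradius 11.5 (constant along its height); (whole slice rotated 40° about Z — lengths, areas and connectivity unchanged). Overall, the cross-section is a single solid region. Undo the 40° rotation: the query point maps to (11.164, -0.230) in the un-rotated model frame. The nearest boundary edge runs (9.96, -5.75)→(11.50, 0.00); distance from the point to it = 0.26 mm. The point is inside the cross-section, 0.26 mm from the nearest boundary — within the 1.2 mm shell band (3 × 0.4).

shell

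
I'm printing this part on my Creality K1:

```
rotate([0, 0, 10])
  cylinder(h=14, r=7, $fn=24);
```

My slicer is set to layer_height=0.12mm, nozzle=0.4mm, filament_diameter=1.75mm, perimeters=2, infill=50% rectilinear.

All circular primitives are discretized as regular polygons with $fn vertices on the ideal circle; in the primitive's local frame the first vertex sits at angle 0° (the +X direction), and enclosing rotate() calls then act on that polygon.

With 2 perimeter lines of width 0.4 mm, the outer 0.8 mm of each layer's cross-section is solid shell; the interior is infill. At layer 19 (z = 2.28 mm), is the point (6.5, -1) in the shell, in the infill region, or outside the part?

shell

At z = 2.28 mm: the r=7 cylinder contributes a regular 24-gon of circumradius 7; (whole slice rotated 10° about Z — lengths, areas and connectivity unchanged). Overall, the cross-section is a single solid region. Undo the 10° rotation: the query point maps to (6.228, -2.114) in the un-rotated model frame. The nearest boundary edge runs (6.06, -3.50)→(6.76, -1.81); distance from the point to it = 0.38 mm. The point is inside the cross-section, 0.38 mm from the nearest boundary — within the 0.8 mm shell band (2 × 0.4).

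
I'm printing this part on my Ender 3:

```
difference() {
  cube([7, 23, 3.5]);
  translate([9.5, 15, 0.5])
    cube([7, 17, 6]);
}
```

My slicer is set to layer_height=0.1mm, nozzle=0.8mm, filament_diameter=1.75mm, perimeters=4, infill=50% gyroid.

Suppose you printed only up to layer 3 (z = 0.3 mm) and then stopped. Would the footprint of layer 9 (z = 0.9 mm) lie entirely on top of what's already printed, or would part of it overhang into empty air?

Compare the two slices. At z = 0.3: the 7×23 cube contributes its full rectangle (area 161.00 mm²); the cube at (9.5, 15) does not reach this height (z outside [0.5, 6.5]); After the difference (first − rest): none of the subtracted shapes is present at this height, so the 7×23 cube is unchanged — area = 161.00 mm². At z = 0.9: the 7×23 cube contributes its full rectangle (area 161.00 mm²); the cube at (9.5, 15) is present — its section is the full 7×17 rectangle (area 119.00 mm²); After the difference (first − rest): starting from the 7×23 cube (161.00 mm²), the 7×17 cube at (9.5, 15) misses the remaining region (no effect) — area = 161.00 mm². Checking containment: the cross-section at z = 0.9 is a subset of the cross-section at z = 0.3.

entirely on top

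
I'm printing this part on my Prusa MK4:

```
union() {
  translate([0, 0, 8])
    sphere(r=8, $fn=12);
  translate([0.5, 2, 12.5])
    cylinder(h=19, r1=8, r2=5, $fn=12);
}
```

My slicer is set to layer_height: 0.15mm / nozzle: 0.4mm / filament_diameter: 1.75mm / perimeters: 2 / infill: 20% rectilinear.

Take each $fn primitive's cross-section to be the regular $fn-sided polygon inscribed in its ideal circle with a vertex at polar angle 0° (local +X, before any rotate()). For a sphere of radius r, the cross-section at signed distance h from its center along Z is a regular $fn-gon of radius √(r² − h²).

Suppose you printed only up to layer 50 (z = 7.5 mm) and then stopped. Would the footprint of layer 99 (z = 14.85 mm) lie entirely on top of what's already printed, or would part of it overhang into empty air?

Compare the two slices. At z = 7.5: the r=8 sphere slices to a regular 12-gon of circumradius 7.984 (√(r²−h²) with h=0.5 from center) (area = (12/2)·7.984²·sin(360°/12) = 191.25 mm²); the cone at (0.5, 2) is absent (z outside [12.5, 31.5]); Taking the union: only the r=8 sphere is present, so the union is just that shape — area = 191.25 mm². At z = 14.85: the sphere: section is a regular 12-gon, circumradius = √(r²−h²) = √(8²−6.85²) = 4.132 (area = (12/2)·4.132²·sin(360°/12) = 51.23 mm²); the cone at (0.5, 2) (r1=8→r2=5) has section circumradius 7.629 here — a regular 12-gon (area = (12/2)·7.629²·sin(360°/12) = 174.60 mm²); Merging all regions: the r=8 sphere lies entirely inside the cone at (0.5, 2), so the union is just the cone at (0.5, 2) — area = 174.60 mm². Checking containment: at z = 14.85 the cross-section extends beyond the z = 7.5 cross-section by about 23.68 mm².

part overhangs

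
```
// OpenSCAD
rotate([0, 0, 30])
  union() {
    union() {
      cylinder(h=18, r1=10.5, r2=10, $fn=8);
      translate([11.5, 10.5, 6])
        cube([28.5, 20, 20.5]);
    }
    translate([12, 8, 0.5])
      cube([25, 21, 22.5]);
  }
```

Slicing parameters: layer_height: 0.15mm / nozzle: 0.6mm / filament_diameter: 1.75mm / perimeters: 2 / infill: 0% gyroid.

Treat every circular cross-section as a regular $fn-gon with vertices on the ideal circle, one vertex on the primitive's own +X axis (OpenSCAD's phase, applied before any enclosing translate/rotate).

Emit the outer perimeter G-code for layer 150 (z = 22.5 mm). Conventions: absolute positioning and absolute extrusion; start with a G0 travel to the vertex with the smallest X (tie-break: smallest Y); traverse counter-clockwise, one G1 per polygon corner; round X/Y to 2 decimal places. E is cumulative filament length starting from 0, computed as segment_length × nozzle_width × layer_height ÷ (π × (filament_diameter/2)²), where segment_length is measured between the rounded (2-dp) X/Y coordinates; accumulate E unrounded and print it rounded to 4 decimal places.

G0 X-5.29 Y32.16 Z22.50
G1 X4.71 Y14.84 E0.7483
G1 X5.14 Y15.09 E0.7669
G1 X6.39 Y12.93 E0.8603
G1 X28.04 Y25.43 E1.7957
G1 X26.79 Y27.59 E1.8891
G1 X29.39 Y29.09 E2.0014
G1 X19.39 Y46.41 E2.7498
G1 X-5.29 Y32.16 E3.8161

At z = 22.5 mm: the cone is not intersected at this z (z outside [0, 18]); the cube at (11.5, 10.5) (footprint 28.5×20) is included at this height; Taking the union: only the 28.5×20 cube at (11.5, 10.5) is present, so the union is just that shape — 1 connected region; the cube at (12, 8) is present — its section is the full 25×21 rectangle; Taking the union: the regions partially overlap (shared area 462.50 mm²), so overlapping operands fuse into one piece — 1 connected region; (rotated 30° about Z; rotation is an isometry so areas/perimeters/island counts are preserved). The outline is a single polygon with 8 vertices. Extrusion per mm of travel: 0.6 × 0.15 / (π × 0.875²) = 0.037418. Accumulating E over each segment gives final E = 3.8161.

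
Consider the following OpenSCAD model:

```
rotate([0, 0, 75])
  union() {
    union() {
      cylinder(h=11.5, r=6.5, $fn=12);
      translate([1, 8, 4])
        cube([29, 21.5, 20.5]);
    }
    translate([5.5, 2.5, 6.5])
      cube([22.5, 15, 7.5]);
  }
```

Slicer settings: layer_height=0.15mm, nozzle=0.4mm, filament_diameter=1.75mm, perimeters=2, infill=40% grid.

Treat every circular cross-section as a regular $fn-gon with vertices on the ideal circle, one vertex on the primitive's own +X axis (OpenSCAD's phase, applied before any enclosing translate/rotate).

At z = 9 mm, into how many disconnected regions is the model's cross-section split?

1

At z = 9 mm: the cylinder: section is a regular 12-gon, circumradius r=6.5; the cube at (1, 8) (footprint 29×21.5) is included at this height; Combining (union): the 2 present regions are separate (no shared area or edge), so areas and boundary lengths simply add and each stays a separate island — 2 connected regions; the 22.5×15 cube at (5.5, 2.5) contributes its full rectangle; Merging all regions: the regions partially overlap (shared area 213.93 mm²), so overlapping operands fuse into one piece — 1 connected region; (rotated 75° about Z; rotation is an isometry so areas/perimeters/island counts are preserved). The result has 1 disconnected region.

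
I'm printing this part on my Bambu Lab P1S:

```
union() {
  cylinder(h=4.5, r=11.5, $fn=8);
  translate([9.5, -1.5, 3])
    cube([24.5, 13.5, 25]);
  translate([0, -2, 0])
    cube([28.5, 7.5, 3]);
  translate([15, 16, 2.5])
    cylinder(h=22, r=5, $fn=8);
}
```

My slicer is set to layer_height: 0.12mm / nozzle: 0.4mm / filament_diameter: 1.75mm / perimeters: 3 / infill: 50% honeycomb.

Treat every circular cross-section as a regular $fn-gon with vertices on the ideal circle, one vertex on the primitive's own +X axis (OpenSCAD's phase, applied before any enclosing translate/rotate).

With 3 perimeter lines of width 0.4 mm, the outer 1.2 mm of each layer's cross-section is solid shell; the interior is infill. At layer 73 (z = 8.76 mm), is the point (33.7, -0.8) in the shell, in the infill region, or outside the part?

shell

At z = 8.76 mm: the cylinder is absent (z outside [0, 4.5]); the cube at (9.5, -1.5) (footprint 24.5×13.5) is included at this height; the cube at (0, -2) does not reach this height (z outside [0, 3]); the r=5 cylinder at (15, 16) contributes a regular 8-gon of circumradius 5; Merging all regions: the regions partially overlap (shared area 2.41 mm²), so overlapping operands fuse into one piece — 1 connected region. Overall, the cross-section is a single solid region. The nearest boundary edge runs (34.00, 12.00)→(34.00, -1.50); distance from the point to it = 0.30 mm. The point is inside the cross-section, 0.30 mm from the nearest boundary — within the 1.2 mm shell band (3 × 0.4).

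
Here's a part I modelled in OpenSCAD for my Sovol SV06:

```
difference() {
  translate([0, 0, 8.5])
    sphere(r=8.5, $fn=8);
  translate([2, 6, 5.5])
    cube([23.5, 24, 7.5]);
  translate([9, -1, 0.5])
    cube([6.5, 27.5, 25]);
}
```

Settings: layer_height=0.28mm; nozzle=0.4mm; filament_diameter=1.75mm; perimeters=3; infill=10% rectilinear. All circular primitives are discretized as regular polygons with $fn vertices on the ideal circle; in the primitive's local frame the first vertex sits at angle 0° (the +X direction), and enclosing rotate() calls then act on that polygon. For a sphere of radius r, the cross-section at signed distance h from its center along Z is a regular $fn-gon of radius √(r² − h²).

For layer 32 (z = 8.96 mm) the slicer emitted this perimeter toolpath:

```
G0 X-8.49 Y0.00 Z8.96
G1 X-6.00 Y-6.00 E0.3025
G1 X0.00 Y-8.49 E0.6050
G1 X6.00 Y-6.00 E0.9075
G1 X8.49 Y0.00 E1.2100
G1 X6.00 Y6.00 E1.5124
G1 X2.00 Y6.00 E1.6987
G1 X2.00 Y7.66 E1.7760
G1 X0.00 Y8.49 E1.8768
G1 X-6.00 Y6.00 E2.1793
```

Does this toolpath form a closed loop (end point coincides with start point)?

Start point (G0): (-8.49, 0.00). End point (last G1): the path does not return to the start — open.

no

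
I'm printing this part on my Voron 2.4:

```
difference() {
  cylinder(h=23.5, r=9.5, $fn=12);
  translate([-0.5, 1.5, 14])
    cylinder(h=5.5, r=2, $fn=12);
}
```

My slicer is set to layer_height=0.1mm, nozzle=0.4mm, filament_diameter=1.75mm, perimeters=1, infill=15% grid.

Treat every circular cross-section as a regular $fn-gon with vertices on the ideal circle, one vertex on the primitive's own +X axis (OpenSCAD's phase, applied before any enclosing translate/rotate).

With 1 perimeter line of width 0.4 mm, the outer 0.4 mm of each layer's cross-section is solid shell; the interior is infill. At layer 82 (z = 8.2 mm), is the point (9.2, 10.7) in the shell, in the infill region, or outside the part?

At z = 8.2 mm: the r=9.5 cylinder contributes a regular 12-gon of circumradius 9.5; the cylinder at (-0.5, 1.5) is not intersected at this z (z outside [14, 19.5]); After the difference (first − rest): none of the subtracted shapes is present at this height, so the r=9.5 cylinder is unchanged — 1 connected region. Overall, the cross-section is a single solid region. The nearest boundary edge runs (8.23, 4.75)→(4.75, 8.23); distance from the point to it = 4.90 mm. The point is not inside any of the regions above, so it lies outside the cross-section (4.90 mm from the nearest boundary).

outside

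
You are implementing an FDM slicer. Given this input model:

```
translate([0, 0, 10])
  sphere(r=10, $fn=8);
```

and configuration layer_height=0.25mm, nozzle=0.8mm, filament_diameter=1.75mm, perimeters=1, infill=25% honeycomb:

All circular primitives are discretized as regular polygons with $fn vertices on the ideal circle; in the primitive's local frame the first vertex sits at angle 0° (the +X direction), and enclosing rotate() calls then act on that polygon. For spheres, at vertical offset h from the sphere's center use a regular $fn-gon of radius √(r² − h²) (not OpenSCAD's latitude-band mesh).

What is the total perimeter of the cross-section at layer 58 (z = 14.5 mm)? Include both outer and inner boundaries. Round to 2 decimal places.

54.68 mm

At z = 14.5 mm: the sphere: section is a regular 8-gon, circumradius = √(r²−h²) = √(10²−4.5²) = 8.930 (perimeter = 2·8·8.930·sin(180°/8) = 54.68 mm). Overall, the cross-section is a single solid region. Total boundary length (outer) = 54.68 mm.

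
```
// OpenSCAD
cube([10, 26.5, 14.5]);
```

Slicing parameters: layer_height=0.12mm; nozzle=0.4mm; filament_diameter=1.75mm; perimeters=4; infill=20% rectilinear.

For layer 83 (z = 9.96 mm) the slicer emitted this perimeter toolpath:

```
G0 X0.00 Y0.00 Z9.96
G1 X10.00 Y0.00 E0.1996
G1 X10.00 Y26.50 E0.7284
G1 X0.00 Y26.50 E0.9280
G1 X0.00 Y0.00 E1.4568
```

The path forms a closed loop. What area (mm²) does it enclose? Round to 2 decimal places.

265.00 mm²

Apply the shoelace formula to the sequence of (X, Y) vertices; enclosed area = 265.00 mm².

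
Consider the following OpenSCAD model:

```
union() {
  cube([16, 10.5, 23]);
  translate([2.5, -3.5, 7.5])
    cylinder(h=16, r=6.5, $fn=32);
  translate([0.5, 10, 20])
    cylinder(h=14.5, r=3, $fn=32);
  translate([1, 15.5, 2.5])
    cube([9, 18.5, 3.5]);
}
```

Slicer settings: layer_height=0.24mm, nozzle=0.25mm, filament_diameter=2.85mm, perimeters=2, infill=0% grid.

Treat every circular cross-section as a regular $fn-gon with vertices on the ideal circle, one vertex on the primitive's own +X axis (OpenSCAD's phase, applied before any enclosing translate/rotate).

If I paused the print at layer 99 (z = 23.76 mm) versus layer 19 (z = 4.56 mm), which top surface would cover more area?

layer 19 (z = 4.56 mm)

Layer 99 (z = 23.76): the cube is not intersected at this z (z outside [0, 23]); the cylinder at (2.5, -3.5) is absent (z outside [7.5, 23.5]); the cylinder at (0.5, 10): section is a regular 32-gon, circumradius r=3 (area = (32/2)·3.000²·sin(360°/32) = 28.09 mm²); the cube at (1, 15.5) is not intersected at this z (z outside [2.5, 6]); Merging all regions: only the r=3 cylinder at (0.5, 10) is present, so the union is just that shape — area = 28.09 mm². So its area = 28.09 mm². Layer 19 (z = 4.56): the 16×10.5 cube contributes its full rectangle (area 168.00 mm²); the cylinder at (2.5, -3.5) is absent (z outside [7.5, 23.5]); the cylinder at (0.5, 10) does not reach this height (z outside [20, 34.5]); the 9×18.5 cube at (1, 15.5) contributes its full rectangle (area 166.50 mm²); Taking the union: the 2 present regions are separate (no shared area or edge), so areas and boundary lengths simply add and each stays a separate island — area = 334.50 mm². So its area = 334.50 mm². Layer 19 is larger (334.50 vs 28.09 mm²).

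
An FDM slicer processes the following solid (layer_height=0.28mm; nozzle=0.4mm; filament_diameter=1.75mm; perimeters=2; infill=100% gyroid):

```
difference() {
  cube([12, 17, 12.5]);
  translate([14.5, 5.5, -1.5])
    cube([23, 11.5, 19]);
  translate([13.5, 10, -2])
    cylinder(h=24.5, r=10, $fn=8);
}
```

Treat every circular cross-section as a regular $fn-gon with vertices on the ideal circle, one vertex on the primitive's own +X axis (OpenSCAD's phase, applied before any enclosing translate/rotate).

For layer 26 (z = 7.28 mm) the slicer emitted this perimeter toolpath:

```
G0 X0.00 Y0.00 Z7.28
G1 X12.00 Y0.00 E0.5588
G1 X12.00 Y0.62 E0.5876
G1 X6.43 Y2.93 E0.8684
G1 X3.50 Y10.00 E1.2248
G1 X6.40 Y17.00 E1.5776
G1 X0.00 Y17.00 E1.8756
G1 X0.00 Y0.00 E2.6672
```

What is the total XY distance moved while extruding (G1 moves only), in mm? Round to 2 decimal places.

57.28 mm

Sum the Euclidean lengths of each G1 segment: total = 57.28 mm.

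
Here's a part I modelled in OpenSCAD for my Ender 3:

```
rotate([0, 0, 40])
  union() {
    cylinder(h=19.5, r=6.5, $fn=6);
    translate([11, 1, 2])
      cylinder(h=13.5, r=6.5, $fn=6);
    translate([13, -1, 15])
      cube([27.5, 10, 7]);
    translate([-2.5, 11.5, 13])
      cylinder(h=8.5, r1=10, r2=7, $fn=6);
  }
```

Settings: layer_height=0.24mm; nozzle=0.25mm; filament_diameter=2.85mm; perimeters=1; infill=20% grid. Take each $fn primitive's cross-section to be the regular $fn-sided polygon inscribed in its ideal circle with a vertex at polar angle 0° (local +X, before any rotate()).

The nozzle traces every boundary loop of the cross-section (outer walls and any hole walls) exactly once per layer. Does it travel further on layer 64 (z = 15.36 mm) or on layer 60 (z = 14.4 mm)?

layer 64 (z = 15.36 mm)

Layer 64 (z = 15.36): the r=6.5 cylinder gives a regular 6-gon of circumradius 6.5 (constant along its height) (perimeter = 2·6·6.500·sin(180°/6) = 39.00 mm); the cylinder at (11, 1): section is a regular 6-gon, circumradius r=6.5 (perimeter = 2·6·6.500·sin(180°/6) = 39.00 mm); the cube at (13, -1) is present — its section is the full 27.5×10 rectangle (perimeter 75.00 mm); the cone at (-2.5, 11.5) contributes a regular 6-gon of circumradius 9.167 (interpolated between r1=10 and r2=7 at t=0.278) (perimeter = 2·6·9.167·sin(180°/6) = 55.00 mm); Merging all regions: the regions partially overlap (shared area 40.70 mm²), so the edge portions inside another operand are dropped and the merged outline is re-measured after clipping — boundary = 161.16 mm; (whole slice rotated 40° about Z — lengths, areas and connectivity unchanged). So its perimeter = 161.16 mm. Layer 60 (z = 14.4): the r=6.5 cylinder contributes a regular 6-gon of circumradius 6.5 (perimeter = 2·6·6.500·sin(180°/6) = 39.00 mm); the r=6.5 cylinder at (11, 1) contributes a regular 6-gon of circumradius 6.5 (perimeter = 2·6·6.500·sin(180°/6) = 39.00 mm); the cube at (13, -1) does not reach this height (z outside [15, 22]); the cone at (-2.5, 11.5) (r1=10→r2=7) has section circumradius 9.506 here — a regular 6-gon (perimeter = 2·6·9.506·sin(180°/6) = 57.04 mm); Combining (union): the regions partially overlap (shared area 19.33 mm²), so the edge portions inside another operand are dropped and the merged outline is re-measured after clipping — boundary = 108.22 mm; (whole slice rotated 40° about Z — lengths, areas and connectivity unchanged). So its perimeter = 108.22 mm. Layer 64 is larger (161.16 vs 108.22 mm).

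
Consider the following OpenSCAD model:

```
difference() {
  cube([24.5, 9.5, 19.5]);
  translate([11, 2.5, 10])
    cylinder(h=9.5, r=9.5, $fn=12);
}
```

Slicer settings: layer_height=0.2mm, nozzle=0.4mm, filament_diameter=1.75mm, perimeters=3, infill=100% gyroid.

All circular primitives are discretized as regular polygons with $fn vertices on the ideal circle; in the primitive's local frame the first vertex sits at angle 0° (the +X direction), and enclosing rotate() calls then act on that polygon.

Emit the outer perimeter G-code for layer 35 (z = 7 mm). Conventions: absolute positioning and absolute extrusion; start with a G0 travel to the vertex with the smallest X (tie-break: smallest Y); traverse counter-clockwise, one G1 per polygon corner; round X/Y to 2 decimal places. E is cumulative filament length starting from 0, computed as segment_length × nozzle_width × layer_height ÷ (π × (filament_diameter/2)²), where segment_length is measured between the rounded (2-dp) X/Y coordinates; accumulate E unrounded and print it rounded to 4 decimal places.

G0 X0.00 Y0.00 Z7.00
G1 X24.50 Y0.00 E0.8149
G1 X24.50 Y9.50 E1.1308
G1 X0.00 Y9.50 E1.9457
G1 X0.00 Y0.00 E2.2617

At z = 7 mm: the cube is present — its section is the full 24.5×9.5 rectangle; the cylinder at (11, 2.5) is not intersected at this z (z outside [10, 19.5]); Subtracting the remaining from the first: none of the subtracted shapes is present at this height, so the 24.5×9.5 cube is unchanged — 1 connected region. The outline is a single polygon with 4 vertices. Extrusion per mm of travel: 0.4 × 0.2 / (π × 0.875²) = 0.033260. Accumulating E over each segment gives final E = 2.2617.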